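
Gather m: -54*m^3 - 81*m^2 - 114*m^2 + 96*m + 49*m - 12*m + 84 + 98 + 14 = -54*m^3 - 195*m^2 + 133*m + 196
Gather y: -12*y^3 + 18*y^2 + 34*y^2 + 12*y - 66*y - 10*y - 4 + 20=-12*y^3 + 52*y^2 - 64*y + 16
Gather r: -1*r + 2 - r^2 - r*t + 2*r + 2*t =-r^2 + r*(1 - t) + 2*t + 2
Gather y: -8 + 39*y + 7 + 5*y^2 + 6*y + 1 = 5*y^2 + 45*y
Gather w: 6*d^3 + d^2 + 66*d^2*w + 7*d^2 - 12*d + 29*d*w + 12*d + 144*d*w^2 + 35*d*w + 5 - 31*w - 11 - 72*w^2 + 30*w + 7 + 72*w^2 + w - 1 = 6*d^3 + 8*d^2 + 144*d*w^2 + w*(66*d^2 + 64*d)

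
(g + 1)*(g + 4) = g^2 + 5*g + 4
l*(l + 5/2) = l^2 + 5*l/2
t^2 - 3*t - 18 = (t - 6)*(t + 3)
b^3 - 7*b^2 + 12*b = b*(b - 4)*(b - 3)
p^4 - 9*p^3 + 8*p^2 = p^2*(p - 8)*(p - 1)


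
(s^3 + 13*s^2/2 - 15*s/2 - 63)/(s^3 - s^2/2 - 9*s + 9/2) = (2*s^2 + 19*s + 42)/(2*s^2 + 5*s - 3)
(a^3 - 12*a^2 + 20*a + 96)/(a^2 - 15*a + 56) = (a^2 - 4*a - 12)/(a - 7)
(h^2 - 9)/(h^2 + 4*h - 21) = (h + 3)/(h + 7)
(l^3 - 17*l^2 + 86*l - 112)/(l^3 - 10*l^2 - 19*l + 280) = (l - 2)/(l + 5)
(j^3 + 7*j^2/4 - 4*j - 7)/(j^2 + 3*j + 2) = (4*j^2 - j - 14)/(4*(j + 1))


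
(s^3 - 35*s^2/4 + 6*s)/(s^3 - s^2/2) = (4*s^2 - 35*s + 24)/(2*s*(2*s - 1))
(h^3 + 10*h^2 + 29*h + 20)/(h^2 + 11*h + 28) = (h^2 + 6*h + 5)/(h + 7)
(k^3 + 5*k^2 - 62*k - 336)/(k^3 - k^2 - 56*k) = (k + 6)/k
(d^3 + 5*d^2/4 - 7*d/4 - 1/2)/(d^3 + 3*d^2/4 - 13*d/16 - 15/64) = 16*(d^2 + d - 2)/(16*d^2 + 8*d - 15)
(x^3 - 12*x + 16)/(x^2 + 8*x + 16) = (x^2 - 4*x + 4)/(x + 4)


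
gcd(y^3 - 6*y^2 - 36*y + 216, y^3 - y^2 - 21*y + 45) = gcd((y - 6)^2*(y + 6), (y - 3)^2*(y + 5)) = 1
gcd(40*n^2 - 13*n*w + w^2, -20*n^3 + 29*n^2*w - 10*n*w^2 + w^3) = -5*n + w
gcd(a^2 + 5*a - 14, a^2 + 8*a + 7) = a + 7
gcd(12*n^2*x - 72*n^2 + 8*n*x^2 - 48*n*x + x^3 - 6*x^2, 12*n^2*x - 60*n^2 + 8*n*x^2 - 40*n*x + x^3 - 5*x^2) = 12*n^2 + 8*n*x + x^2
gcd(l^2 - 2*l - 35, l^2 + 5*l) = l + 5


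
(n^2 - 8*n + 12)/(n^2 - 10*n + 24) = (n - 2)/(n - 4)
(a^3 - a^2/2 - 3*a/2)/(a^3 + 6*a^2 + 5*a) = (a - 3/2)/(a + 5)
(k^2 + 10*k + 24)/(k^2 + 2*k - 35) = (k^2 + 10*k + 24)/(k^2 + 2*k - 35)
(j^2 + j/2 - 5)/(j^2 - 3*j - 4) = (-j^2 - j/2 + 5)/(-j^2 + 3*j + 4)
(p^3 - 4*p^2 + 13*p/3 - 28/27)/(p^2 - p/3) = p - 11/3 + 28/(9*p)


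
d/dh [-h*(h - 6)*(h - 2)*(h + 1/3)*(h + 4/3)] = -5*h^4 + 76*h^3/3 + 8*h^2/3 - 296*h/9 - 16/3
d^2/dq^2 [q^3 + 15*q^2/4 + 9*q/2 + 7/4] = 6*q + 15/2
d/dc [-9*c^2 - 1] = -18*c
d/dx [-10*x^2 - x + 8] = -20*x - 1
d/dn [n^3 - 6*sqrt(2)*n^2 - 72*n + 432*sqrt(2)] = 3*n^2 - 12*sqrt(2)*n - 72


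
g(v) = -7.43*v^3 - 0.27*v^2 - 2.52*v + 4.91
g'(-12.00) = -3205.80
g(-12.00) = 12835.31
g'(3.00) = -204.75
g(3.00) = -205.69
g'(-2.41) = -130.68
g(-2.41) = 113.42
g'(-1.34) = -41.82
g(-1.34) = 25.68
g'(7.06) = -1117.35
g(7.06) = -2640.92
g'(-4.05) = -365.94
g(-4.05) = 504.26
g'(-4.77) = -507.11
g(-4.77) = 817.17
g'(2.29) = -120.65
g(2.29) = -91.50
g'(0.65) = -12.29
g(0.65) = 1.12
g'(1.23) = -36.91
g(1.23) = -12.42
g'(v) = -22.29*v^2 - 0.54*v - 2.52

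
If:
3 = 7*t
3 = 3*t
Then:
No Solution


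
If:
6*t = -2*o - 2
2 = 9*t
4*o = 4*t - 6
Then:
No Solution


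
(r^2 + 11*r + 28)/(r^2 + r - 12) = (r + 7)/(r - 3)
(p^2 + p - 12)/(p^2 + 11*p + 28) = (p - 3)/(p + 7)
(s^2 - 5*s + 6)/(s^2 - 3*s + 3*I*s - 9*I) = (s - 2)/(s + 3*I)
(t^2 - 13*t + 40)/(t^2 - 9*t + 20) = (t - 8)/(t - 4)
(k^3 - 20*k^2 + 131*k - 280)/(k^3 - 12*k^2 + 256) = (k^2 - 12*k + 35)/(k^2 - 4*k - 32)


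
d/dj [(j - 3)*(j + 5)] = 2*j + 2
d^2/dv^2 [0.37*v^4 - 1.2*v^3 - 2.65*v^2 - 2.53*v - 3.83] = 4.44*v^2 - 7.2*v - 5.3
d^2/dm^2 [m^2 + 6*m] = 2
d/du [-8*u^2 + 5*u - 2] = 5 - 16*u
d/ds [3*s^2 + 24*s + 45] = 6*s + 24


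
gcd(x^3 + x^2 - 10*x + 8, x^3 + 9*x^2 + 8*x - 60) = x - 2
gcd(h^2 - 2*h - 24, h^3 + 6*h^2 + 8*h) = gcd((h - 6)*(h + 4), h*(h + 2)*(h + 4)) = h + 4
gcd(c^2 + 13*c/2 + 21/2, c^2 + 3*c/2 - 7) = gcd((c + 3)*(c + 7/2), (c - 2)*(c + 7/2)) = c + 7/2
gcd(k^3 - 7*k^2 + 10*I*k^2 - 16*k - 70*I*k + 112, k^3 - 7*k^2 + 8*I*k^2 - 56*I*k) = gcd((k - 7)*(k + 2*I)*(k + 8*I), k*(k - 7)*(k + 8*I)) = k^2 + k*(-7 + 8*I) - 56*I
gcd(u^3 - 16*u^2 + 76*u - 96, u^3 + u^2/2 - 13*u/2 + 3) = u - 2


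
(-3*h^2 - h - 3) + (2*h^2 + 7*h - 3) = -h^2 + 6*h - 6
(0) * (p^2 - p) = 0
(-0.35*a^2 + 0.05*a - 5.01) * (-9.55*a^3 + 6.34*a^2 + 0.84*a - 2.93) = 3.3425*a^5 - 2.6965*a^4 + 47.8685*a^3 - 30.6959*a^2 - 4.3549*a + 14.6793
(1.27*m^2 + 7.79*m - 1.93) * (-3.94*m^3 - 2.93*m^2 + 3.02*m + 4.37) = -5.0038*m^5 - 34.4137*m^4 - 11.3851*m^3 + 34.7306*m^2 + 28.2137*m - 8.4341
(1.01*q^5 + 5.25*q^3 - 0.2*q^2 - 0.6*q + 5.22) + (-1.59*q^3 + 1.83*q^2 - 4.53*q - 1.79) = 1.01*q^5 + 3.66*q^3 + 1.63*q^2 - 5.13*q + 3.43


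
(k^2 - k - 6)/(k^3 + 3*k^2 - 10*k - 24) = 1/(k + 4)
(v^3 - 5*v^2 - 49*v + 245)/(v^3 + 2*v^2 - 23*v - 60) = (v^2 - 49)/(v^2 + 7*v + 12)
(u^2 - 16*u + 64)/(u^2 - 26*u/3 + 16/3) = 3*(u - 8)/(3*u - 2)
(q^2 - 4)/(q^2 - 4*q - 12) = (q - 2)/(q - 6)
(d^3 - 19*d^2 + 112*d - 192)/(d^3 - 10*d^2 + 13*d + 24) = (d - 8)/(d + 1)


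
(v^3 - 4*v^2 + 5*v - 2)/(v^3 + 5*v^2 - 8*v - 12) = (v^2 - 2*v + 1)/(v^2 + 7*v + 6)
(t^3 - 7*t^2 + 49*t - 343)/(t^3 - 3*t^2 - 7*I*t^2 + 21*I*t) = (t^2 + 7*t*(-1 + I) - 49*I)/(t*(t - 3))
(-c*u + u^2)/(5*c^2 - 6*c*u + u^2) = u/(-5*c + u)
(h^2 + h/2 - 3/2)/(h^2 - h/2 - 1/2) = (2*h + 3)/(2*h + 1)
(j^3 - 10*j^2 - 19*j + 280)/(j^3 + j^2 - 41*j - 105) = (j - 8)/(j + 3)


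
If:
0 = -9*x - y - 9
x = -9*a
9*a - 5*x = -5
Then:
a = -5/54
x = 5/6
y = -33/2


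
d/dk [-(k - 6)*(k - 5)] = 11 - 2*k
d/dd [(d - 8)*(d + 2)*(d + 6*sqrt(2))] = 3*d^2 - 12*d + 12*sqrt(2)*d - 36*sqrt(2) - 16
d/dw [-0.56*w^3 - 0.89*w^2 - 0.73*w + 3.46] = -1.68*w^2 - 1.78*w - 0.73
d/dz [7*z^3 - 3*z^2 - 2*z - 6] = 21*z^2 - 6*z - 2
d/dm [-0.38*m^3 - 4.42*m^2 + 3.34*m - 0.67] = -1.14*m^2 - 8.84*m + 3.34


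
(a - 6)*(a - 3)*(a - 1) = a^3 - 10*a^2 + 27*a - 18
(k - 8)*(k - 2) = k^2 - 10*k + 16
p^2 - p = p*(p - 1)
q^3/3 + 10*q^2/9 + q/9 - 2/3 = (q/3 + 1)*(q - 2/3)*(q + 1)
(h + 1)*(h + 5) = h^2 + 6*h + 5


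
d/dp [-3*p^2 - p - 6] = -6*p - 1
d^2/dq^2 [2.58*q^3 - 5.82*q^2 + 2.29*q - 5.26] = 15.48*q - 11.64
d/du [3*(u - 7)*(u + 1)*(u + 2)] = 9*u^2 - 24*u - 57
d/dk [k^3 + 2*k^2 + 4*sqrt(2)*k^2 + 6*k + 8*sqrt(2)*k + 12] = 3*k^2 + 4*k + 8*sqrt(2)*k + 6 + 8*sqrt(2)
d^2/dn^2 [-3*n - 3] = 0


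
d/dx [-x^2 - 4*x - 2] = -2*x - 4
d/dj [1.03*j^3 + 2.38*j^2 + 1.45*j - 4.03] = 3.09*j^2 + 4.76*j + 1.45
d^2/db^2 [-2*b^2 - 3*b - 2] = -4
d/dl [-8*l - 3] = -8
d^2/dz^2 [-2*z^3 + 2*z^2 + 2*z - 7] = 4 - 12*z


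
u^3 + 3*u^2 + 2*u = u*(u + 1)*(u + 2)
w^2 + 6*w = w*(w + 6)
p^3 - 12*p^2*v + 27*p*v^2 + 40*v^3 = (p - 8*v)*(p - 5*v)*(p + v)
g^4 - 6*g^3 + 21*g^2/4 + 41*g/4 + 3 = (g - 4)*(g - 3)*(g + 1/2)^2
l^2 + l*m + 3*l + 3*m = (l + 3)*(l + m)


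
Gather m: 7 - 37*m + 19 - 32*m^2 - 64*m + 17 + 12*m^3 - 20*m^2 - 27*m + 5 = 12*m^3 - 52*m^2 - 128*m + 48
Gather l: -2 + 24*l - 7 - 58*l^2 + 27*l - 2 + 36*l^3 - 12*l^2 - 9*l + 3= 36*l^3 - 70*l^2 + 42*l - 8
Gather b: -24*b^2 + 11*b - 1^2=-24*b^2 + 11*b - 1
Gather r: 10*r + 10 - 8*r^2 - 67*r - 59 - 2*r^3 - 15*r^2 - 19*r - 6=-2*r^3 - 23*r^2 - 76*r - 55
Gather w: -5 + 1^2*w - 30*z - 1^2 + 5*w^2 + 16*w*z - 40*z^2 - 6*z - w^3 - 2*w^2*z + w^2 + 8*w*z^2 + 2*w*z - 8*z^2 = -w^3 + w^2*(6 - 2*z) + w*(8*z^2 + 18*z + 1) - 48*z^2 - 36*z - 6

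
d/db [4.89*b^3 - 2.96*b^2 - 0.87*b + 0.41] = 14.67*b^2 - 5.92*b - 0.87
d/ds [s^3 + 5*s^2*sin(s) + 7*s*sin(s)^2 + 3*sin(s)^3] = 5*s^2*cos(s) + 3*s^2 + 10*s*sin(s) + 7*s*sin(2*s) + 9*sin(s)^2*cos(s) + 7*sin(s)^2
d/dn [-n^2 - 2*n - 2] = -2*n - 2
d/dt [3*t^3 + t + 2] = 9*t^2 + 1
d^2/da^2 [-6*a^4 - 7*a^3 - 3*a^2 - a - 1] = -72*a^2 - 42*a - 6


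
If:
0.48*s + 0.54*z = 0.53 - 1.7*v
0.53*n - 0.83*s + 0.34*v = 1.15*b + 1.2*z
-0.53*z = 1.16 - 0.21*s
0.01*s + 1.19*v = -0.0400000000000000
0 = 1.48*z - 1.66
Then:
No Solution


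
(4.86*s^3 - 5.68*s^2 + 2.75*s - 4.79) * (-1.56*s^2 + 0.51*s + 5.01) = -7.5816*s^5 + 11.3394*s^4 + 17.1618*s^3 - 19.5819*s^2 + 11.3346*s - 23.9979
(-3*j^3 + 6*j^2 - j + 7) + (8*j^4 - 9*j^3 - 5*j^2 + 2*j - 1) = 8*j^4 - 12*j^3 + j^2 + j + 6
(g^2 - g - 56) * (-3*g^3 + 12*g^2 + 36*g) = -3*g^5 + 15*g^4 + 192*g^3 - 708*g^2 - 2016*g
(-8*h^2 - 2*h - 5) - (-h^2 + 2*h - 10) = -7*h^2 - 4*h + 5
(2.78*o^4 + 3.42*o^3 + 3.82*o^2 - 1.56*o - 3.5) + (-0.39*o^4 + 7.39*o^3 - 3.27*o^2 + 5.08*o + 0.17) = 2.39*o^4 + 10.81*o^3 + 0.55*o^2 + 3.52*o - 3.33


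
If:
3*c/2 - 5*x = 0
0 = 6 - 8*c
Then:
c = 3/4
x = 9/40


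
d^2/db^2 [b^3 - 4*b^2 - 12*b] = 6*b - 8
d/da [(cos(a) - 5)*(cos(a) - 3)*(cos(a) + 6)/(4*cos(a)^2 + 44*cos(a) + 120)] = (sin(a)^2 - 10*cos(a) + 54)*sin(a)/(4*(cos(a) + 5)^2)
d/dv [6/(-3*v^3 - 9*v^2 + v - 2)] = 6*(9*v^2 + 18*v - 1)/(3*v^3 + 9*v^2 - v + 2)^2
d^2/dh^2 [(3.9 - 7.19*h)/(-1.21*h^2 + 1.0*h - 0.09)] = ((23.818 - 52.1994*h)*(1.21*h^2 - 1.0*h + 0.09) + (2.42*h - 1.0)*(4.84*h - 2.0)*(7.19*h - 3.9))/(1.21*h^2 - 1.0*h + 0.09)^3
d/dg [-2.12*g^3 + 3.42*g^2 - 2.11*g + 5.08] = -6.36*g^2 + 6.84*g - 2.11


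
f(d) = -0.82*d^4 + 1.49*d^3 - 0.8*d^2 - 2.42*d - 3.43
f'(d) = -3.28*d^3 + 4.47*d^2 - 1.6*d - 2.42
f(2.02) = -12.95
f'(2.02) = -14.45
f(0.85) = -5.58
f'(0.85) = -2.56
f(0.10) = -3.68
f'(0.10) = -2.54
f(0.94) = -5.81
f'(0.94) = -2.70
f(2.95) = -41.38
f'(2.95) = -52.45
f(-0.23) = -2.94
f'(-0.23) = -1.78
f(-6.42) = -1808.14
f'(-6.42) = 1060.01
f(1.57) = -8.42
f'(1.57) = -6.61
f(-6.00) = -1402.27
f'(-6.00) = 876.58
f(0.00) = -3.43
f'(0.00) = -2.42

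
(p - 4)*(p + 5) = p^2 + p - 20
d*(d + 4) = d^2 + 4*d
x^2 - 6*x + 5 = (x - 5)*(x - 1)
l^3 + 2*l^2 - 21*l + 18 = (l - 3)*(l - 1)*(l + 6)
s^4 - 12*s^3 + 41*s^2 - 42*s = s*(s - 7)*(s - 3)*(s - 2)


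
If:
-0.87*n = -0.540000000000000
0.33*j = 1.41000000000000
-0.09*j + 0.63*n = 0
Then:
No Solution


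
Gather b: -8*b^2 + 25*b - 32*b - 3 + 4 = -8*b^2 - 7*b + 1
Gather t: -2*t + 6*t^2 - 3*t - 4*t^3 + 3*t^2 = -4*t^3 + 9*t^2 - 5*t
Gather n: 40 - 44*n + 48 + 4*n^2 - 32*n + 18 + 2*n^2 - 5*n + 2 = 6*n^2 - 81*n + 108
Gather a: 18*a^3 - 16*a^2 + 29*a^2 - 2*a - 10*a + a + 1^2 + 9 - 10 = 18*a^3 + 13*a^2 - 11*a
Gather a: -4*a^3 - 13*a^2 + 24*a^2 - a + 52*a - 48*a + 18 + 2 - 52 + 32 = -4*a^3 + 11*a^2 + 3*a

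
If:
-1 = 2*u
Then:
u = -1/2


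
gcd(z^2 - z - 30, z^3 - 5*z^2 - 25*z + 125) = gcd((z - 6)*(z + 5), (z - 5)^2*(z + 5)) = z + 5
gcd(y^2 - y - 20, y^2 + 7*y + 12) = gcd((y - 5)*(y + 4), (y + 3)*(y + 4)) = y + 4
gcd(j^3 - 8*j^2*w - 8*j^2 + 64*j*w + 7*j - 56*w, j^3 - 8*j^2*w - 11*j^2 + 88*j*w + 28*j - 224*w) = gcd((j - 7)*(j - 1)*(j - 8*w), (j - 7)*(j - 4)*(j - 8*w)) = -j^2 + 8*j*w + 7*j - 56*w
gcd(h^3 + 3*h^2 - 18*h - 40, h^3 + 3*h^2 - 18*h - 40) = h^3 + 3*h^2 - 18*h - 40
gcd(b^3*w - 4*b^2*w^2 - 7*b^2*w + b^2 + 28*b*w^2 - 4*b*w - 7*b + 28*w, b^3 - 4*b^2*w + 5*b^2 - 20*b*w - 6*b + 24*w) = -b + 4*w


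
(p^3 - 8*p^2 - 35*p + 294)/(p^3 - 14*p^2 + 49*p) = (p + 6)/p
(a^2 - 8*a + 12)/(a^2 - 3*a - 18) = (a - 2)/(a + 3)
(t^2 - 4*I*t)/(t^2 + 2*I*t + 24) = t/(t + 6*I)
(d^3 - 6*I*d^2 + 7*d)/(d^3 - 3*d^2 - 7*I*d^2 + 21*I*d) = (d + I)/(d - 3)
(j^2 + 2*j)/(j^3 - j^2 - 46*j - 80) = j/(j^2 - 3*j - 40)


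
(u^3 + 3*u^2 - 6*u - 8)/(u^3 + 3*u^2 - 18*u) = (u^3 + 3*u^2 - 6*u - 8)/(u*(u^2 + 3*u - 18))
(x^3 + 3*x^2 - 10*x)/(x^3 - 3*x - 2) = x*(x + 5)/(x^2 + 2*x + 1)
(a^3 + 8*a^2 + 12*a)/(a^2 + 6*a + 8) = a*(a + 6)/(a + 4)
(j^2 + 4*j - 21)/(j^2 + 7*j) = (j - 3)/j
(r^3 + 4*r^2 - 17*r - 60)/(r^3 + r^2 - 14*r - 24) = (r + 5)/(r + 2)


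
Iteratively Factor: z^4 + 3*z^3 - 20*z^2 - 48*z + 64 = (z - 4)*(z^3 + 7*z^2 + 8*z - 16) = (z - 4)*(z - 1)*(z^2 + 8*z + 16) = (z - 4)*(z - 1)*(z + 4)*(z + 4)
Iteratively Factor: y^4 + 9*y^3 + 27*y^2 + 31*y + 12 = (y + 1)*(y^3 + 8*y^2 + 19*y + 12) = (y + 1)*(y + 3)*(y^2 + 5*y + 4) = (y + 1)*(y + 3)*(y + 4)*(y + 1)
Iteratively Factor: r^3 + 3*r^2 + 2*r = (r)*(r^2 + 3*r + 2) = r*(r + 2)*(r + 1)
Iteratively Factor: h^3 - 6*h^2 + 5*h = (h - 5)*(h^2 - h) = (h - 5)*(h - 1)*(h)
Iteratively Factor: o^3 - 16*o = (o - 4)*(o^2 + 4*o) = (o - 4)*(o + 4)*(o)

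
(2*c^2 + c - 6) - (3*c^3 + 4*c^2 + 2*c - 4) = -3*c^3 - 2*c^2 - c - 2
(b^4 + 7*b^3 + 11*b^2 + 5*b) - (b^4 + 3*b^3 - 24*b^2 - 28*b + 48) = 4*b^3 + 35*b^2 + 33*b - 48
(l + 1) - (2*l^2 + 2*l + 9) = -2*l^2 - l - 8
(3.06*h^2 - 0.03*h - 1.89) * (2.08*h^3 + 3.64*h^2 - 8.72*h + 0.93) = 6.3648*h^5 + 11.076*h^4 - 30.7236*h^3 - 3.7722*h^2 + 16.4529*h - 1.7577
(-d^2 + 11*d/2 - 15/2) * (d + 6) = -d^3 - d^2/2 + 51*d/2 - 45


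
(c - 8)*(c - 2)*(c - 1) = c^3 - 11*c^2 + 26*c - 16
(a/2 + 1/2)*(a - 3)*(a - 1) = a^3/2 - 3*a^2/2 - a/2 + 3/2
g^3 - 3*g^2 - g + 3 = (g - 3)*(g - 1)*(g + 1)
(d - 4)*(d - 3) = d^2 - 7*d + 12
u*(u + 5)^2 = u^3 + 10*u^2 + 25*u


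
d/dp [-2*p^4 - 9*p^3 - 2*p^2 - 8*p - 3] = -8*p^3 - 27*p^2 - 4*p - 8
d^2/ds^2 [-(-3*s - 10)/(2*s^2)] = 3*(s + 10)/s^4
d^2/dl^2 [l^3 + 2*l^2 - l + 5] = 6*l + 4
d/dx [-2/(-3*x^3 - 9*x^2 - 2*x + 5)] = 2*(-9*x^2 - 18*x - 2)/(3*x^3 + 9*x^2 + 2*x - 5)^2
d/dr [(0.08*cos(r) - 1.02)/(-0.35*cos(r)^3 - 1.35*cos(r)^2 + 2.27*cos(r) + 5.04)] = (-0.056*cos(r)^3 + 0.963*cos(r)^2 + 2.754*cos(r) - 2.7186)*sin(r)/(0.1225*cos(r)^6 + 0.945*cos(r)^5 + 0.2335*cos(r)^4 - 9.657*cos(r)^3 - 8.4551*cos(r)^2 + 22.8816*cos(r) + 25.4016)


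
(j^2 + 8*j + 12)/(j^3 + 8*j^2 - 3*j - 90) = (j + 2)/(j^2 + 2*j - 15)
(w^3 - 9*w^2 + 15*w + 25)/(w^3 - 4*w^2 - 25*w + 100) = (w^2 - 4*w - 5)/(w^2 + w - 20)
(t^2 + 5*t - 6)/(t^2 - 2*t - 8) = (-t^2 - 5*t + 6)/(-t^2 + 2*t + 8)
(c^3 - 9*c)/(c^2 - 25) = c*(c^2 - 9)/(c^2 - 25)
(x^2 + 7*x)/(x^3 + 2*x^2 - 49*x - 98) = x/(x^2 - 5*x - 14)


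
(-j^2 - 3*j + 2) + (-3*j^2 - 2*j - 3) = -4*j^2 - 5*j - 1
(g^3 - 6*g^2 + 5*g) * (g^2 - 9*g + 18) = g^5 - 15*g^4 + 77*g^3 - 153*g^2 + 90*g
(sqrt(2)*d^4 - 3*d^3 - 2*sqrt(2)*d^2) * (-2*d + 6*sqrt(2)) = -2*sqrt(2)*d^5 + 18*d^4 - 14*sqrt(2)*d^3 - 24*d^2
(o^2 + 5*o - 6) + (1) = o^2 + 5*o - 5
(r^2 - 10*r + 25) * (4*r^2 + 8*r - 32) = 4*r^4 - 32*r^3 - 12*r^2 + 520*r - 800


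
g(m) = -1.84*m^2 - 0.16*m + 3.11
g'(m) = -3.68*m - 0.16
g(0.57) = 2.42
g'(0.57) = -2.26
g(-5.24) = -46.57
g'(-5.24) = 19.12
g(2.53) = -9.07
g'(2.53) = -9.47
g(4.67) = -37.77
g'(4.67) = -17.35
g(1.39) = -0.67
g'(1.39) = -5.28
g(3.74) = -23.23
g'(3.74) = -13.92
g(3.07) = -14.72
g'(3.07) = -11.46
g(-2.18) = -5.29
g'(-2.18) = 7.86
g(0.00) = 3.11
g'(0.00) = -0.16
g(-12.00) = -259.93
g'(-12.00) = 44.00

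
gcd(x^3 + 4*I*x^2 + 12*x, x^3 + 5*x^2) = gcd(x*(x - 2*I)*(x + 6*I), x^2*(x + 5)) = x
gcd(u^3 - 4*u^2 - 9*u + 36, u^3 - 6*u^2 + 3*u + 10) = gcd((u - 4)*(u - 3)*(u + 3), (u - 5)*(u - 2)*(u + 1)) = 1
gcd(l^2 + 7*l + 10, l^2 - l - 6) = l + 2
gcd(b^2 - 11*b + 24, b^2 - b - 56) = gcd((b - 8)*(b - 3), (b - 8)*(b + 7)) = b - 8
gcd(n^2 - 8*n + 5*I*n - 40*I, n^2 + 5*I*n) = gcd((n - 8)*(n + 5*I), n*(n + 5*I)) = n + 5*I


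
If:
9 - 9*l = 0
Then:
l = 1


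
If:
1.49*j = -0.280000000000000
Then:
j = -0.19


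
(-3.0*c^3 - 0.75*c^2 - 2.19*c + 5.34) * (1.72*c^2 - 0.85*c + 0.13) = -5.16*c^5 + 1.26*c^4 - 3.5193*c^3 + 10.9488*c^2 - 4.8237*c + 0.6942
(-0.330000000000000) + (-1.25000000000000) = -1.58000000000000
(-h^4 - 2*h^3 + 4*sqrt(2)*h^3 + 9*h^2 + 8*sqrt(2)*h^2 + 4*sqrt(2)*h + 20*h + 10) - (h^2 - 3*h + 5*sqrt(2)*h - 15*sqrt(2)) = -h^4 - 2*h^3 + 4*sqrt(2)*h^3 + 8*h^2 + 8*sqrt(2)*h^2 - sqrt(2)*h + 23*h + 10 + 15*sqrt(2)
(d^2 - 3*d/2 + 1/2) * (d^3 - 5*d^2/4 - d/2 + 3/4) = d^5 - 11*d^4/4 + 15*d^3/8 + 7*d^2/8 - 11*d/8 + 3/8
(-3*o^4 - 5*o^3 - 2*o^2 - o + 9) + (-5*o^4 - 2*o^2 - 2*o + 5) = -8*o^4 - 5*o^3 - 4*o^2 - 3*o + 14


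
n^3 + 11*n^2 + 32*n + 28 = (n + 2)^2*(n + 7)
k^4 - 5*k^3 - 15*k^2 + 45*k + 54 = (k - 6)*(k - 3)*(k + 1)*(k + 3)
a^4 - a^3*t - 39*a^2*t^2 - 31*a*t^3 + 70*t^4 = (a - 7*t)*(a - t)*(a + 2*t)*(a + 5*t)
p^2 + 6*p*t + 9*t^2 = (p + 3*t)^2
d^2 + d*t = d*(d + t)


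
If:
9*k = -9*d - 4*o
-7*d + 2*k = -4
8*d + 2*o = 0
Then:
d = 36/49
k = 4/7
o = -144/49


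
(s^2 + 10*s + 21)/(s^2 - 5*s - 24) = (s + 7)/(s - 8)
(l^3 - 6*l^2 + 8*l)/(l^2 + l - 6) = l*(l - 4)/(l + 3)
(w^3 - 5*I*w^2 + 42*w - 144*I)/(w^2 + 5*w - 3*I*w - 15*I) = (w^2 - 2*I*w + 48)/(w + 5)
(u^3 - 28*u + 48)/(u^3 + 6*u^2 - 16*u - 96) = (u - 2)/(u + 4)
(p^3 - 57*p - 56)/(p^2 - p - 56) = p + 1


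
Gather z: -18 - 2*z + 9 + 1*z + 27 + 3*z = 2*z + 18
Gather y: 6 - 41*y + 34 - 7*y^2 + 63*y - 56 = -7*y^2 + 22*y - 16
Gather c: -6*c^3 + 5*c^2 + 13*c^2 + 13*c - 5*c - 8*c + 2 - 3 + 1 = -6*c^3 + 18*c^2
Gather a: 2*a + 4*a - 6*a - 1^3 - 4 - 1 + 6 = 0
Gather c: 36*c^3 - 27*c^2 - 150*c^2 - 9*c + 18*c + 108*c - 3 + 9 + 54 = 36*c^3 - 177*c^2 + 117*c + 60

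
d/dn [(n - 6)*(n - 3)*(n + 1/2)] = 3*n^2 - 17*n + 27/2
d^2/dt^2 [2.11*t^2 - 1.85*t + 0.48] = 4.22000000000000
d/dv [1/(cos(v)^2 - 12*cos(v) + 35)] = 2*(cos(v) - 6)*sin(v)/(cos(v)^2 - 12*cos(v) + 35)^2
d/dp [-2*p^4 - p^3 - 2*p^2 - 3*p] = -8*p^3 - 3*p^2 - 4*p - 3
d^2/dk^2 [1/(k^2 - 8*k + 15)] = 2*(-k^2 + 8*k + 4*(k - 4)^2 - 15)/(k^2 - 8*k + 15)^3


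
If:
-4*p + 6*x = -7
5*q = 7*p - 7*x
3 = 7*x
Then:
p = 67/28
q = 11/4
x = 3/7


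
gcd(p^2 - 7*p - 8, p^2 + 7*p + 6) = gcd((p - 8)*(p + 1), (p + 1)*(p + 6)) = p + 1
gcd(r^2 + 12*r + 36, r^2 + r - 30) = r + 6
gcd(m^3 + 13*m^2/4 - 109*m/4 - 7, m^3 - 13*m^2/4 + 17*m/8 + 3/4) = m + 1/4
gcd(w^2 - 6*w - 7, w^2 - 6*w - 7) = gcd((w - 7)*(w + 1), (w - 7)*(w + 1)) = w^2 - 6*w - 7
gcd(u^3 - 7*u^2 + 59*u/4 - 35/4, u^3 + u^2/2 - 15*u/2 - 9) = 1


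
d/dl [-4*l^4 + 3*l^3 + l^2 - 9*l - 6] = -16*l^3 + 9*l^2 + 2*l - 9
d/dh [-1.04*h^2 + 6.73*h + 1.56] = 6.73 - 2.08*h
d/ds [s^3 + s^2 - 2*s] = 3*s^2 + 2*s - 2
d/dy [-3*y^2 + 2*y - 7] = 2 - 6*y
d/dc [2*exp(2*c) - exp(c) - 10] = (4*exp(c) - 1)*exp(c)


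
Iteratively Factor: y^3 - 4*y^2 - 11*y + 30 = (y + 3)*(y^2 - 7*y + 10) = (y - 5)*(y + 3)*(y - 2)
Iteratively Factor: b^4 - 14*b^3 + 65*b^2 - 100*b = (b - 4)*(b^3 - 10*b^2 + 25*b) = (b - 5)*(b - 4)*(b^2 - 5*b) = b*(b - 5)*(b - 4)*(b - 5)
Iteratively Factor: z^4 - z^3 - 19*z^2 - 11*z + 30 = (z - 1)*(z^3 - 19*z - 30) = (z - 5)*(z - 1)*(z^2 + 5*z + 6) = (z - 5)*(z - 1)*(z + 2)*(z + 3)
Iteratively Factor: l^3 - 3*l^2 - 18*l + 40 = (l + 4)*(l^2 - 7*l + 10) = (l - 5)*(l + 4)*(l - 2)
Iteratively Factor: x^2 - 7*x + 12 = (x - 3)*(x - 4)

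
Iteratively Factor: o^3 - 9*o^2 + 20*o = (o)*(o^2 - 9*o + 20) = o*(o - 5)*(o - 4)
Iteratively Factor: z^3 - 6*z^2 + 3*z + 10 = (z - 5)*(z^2 - z - 2) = (z - 5)*(z + 1)*(z - 2)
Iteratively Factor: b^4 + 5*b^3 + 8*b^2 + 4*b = (b)*(b^3 + 5*b^2 + 8*b + 4) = b*(b + 1)*(b^2 + 4*b + 4) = b*(b + 1)*(b + 2)*(b + 2)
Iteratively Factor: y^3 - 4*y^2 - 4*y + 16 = (y - 2)*(y^2 - 2*y - 8) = (y - 4)*(y - 2)*(y + 2)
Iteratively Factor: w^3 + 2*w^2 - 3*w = (w)*(w^2 + 2*w - 3) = w*(w - 1)*(w + 3)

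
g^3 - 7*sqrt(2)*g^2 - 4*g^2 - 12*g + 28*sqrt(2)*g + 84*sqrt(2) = (g - 6)*(g + 2)*(g - 7*sqrt(2))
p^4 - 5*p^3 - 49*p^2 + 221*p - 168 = (p - 8)*(p - 3)*(p - 1)*(p + 7)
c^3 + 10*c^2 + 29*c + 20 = (c + 1)*(c + 4)*(c + 5)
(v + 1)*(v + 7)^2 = v^3 + 15*v^2 + 63*v + 49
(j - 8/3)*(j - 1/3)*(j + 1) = j^3 - 2*j^2 - 19*j/9 + 8/9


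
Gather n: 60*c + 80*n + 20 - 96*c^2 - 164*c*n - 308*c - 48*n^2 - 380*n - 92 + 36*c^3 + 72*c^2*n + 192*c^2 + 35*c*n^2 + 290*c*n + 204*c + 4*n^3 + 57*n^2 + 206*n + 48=36*c^3 + 96*c^2 - 44*c + 4*n^3 + n^2*(35*c + 9) + n*(72*c^2 + 126*c - 94) - 24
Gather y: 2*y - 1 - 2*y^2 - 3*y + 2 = -2*y^2 - y + 1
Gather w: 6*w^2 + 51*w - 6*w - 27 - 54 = 6*w^2 + 45*w - 81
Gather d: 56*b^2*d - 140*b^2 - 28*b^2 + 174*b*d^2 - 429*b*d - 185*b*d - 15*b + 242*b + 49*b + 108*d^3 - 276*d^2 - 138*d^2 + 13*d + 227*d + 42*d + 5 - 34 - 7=-168*b^2 + 276*b + 108*d^3 + d^2*(174*b - 414) + d*(56*b^2 - 614*b + 282) - 36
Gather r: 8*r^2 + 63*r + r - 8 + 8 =8*r^2 + 64*r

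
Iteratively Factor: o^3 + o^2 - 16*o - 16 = (o + 1)*(o^2 - 16) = (o + 1)*(o + 4)*(o - 4)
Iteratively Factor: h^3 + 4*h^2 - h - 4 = (h + 1)*(h^2 + 3*h - 4) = (h - 1)*(h + 1)*(h + 4)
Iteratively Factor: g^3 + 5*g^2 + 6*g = (g)*(g^2 + 5*g + 6) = g*(g + 3)*(g + 2)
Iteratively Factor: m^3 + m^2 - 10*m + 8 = (m - 2)*(m^2 + 3*m - 4) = (m - 2)*(m - 1)*(m + 4)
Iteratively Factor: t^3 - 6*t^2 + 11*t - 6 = (t - 1)*(t^2 - 5*t + 6) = (t - 2)*(t - 1)*(t - 3)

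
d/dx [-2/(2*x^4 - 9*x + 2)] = 2*(8*x^3 - 9)/(2*x^4 - 9*x + 2)^2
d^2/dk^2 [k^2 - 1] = 2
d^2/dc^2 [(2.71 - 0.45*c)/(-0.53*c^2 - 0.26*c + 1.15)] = ((2.6386 - 1.431*c)*(0.53*c^2 + 0.26*c - 1.15) + (0.45*c - 2.71)*(1.06*c + 0.26)*(2.12*c + 0.52))/(0.53*c^2 + 0.26*c - 1.15)^3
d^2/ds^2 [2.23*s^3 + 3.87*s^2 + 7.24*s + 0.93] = 13.38*s + 7.74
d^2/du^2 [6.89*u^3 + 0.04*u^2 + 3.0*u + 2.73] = 41.34*u + 0.08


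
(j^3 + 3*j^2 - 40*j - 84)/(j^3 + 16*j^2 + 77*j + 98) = (j - 6)/(j + 7)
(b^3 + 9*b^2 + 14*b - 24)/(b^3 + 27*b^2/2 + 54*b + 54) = 2*(b^2 + 3*b - 4)/(2*b^2 + 15*b + 18)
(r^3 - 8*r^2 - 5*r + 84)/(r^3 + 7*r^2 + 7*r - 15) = (r^2 - 11*r + 28)/(r^2 + 4*r - 5)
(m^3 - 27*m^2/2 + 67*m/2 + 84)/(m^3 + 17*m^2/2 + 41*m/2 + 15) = (m^2 - 15*m + 56)/(m^2 + 7*m + 10)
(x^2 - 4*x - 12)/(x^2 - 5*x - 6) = (x + 2)/(x + 1)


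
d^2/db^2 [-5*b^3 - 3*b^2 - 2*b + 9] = -30*b - 6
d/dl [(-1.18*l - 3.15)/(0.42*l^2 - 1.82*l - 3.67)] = (0.4956*l^2 + 2.646*l - 1.4024)/(0.1764*l^4 - 1.5288*l^3 + 0.2296*l^2 + 13.3588*l + 13.4689)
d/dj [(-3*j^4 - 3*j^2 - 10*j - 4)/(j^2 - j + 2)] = (-6*j^5 + 9*j^4 - 24*j^3 + 13*j^2 - 4*j - 24)/(j^4 - 2*j^3 + 5*j^2 - 4*j + 4)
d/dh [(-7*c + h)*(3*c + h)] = -4*c + 2*h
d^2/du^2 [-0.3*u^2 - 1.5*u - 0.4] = -0.600000000000000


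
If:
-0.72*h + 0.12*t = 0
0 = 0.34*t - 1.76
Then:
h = 0.86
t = 5.18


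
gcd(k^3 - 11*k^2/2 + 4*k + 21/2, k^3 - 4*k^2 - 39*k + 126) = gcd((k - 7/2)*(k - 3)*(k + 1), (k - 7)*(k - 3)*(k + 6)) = k - 3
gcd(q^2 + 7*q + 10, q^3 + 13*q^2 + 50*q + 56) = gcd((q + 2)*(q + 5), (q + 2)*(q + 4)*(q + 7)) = q + 2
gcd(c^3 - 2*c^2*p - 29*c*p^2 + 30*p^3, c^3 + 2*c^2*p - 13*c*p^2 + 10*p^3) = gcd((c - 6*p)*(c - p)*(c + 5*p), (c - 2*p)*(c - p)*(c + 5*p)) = -c^2 - 4*c*p + 5*p^2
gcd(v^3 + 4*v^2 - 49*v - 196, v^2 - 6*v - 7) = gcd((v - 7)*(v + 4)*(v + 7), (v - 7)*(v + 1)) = v - 7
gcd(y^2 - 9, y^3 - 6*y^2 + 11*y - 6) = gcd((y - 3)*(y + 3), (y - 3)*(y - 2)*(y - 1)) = y - 3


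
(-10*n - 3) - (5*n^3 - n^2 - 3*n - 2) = -5*n^3 + n^2 - 7*n - 1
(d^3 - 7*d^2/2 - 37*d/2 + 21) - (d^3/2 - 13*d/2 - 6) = d^3/2 - 7*d^2/2 - 12*d + 27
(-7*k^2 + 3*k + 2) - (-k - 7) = -7*k^2 + 4*k + 9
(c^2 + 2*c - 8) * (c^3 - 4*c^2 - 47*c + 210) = c^5 - 2*c^4 - 63*c^3 + 148*c^2 + 796*c - 1680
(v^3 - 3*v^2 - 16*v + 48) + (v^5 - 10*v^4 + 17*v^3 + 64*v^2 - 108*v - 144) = v^5 - 10*v^4 + 18*v^3 + 61*v^2 - 124*v - 96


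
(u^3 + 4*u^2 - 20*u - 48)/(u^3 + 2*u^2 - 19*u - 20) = (u^2 + 8*u + 12)/(u^2 + 6*u + 5)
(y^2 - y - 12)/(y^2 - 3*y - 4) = (y + 3)/(y + 1)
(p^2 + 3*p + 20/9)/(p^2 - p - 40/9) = (3*p + 4)/(3*p - 8)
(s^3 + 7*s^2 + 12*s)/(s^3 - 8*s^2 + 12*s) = (s^2 + 7*s + 12)/(s^2 - 8*s + 12)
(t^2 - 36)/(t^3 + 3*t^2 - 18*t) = (t - 6)/(t*(t - 3))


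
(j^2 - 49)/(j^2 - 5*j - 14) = (j + 7)/(j + 2)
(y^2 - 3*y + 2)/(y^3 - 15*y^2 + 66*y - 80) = (y - 1)/(y^2 - 13*y + 40)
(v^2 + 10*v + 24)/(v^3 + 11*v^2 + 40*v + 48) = (v + 6)/(v^2 + 7*v + 12)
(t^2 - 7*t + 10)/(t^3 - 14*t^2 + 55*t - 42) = (t^2 - 7*t + 10)/(t^3 - 14*t^2 + 55*t - 42)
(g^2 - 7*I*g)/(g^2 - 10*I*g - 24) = g*(-g + 7*I)/(-g^2 + 10*I*g + 24)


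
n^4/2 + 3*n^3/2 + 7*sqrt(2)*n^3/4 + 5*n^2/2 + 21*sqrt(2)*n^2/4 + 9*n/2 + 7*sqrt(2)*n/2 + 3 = (n + 2)*(n + 3*sqrt(2))*(sqrt(2)*n/2 + 1/2)*(sqrt(2)*n/2 + sqrt(2)/2)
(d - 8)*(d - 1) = d^2 - 9*d + 8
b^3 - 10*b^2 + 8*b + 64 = (b - 8)*(b - 4)*(b + 2)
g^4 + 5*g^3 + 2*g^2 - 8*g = g*(g - 1)*(g + 2)*(g + 4)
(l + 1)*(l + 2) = l^2 + 3*l + 2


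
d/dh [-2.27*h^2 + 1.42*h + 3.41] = 1.42 - 4.54*h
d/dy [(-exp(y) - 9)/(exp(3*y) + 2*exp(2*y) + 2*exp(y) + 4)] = ((exp(y) + 9)*(3*exp(2*y) + 4*exp(y) + 2) - exp(3*y) - 2*exp(2*y) - 2*exp(y) - 4)*exp(y)/(exp(3*y) + 2*exp(2*y) + 2*exp(y) + 4)^2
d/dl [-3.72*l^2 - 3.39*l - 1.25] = -7.44*l - 3.39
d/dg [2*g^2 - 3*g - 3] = 4*g - 3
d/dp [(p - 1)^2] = 2*p - 2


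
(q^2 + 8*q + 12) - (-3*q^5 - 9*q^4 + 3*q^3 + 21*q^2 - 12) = 3*q^5 + 9*q^4 - 3*q^3 - 20*q^2 + 8*q + 24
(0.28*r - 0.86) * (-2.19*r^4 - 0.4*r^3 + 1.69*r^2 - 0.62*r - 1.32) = -0.6132*r^5 + 1.7714*r^4 + 0.8172*r^3 - 1.627*r^2 + 0.1636*r + 1.1352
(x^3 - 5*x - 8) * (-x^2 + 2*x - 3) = -x^5 + 2*x^4 + 2*x^3 - 2*x^2 - x + 24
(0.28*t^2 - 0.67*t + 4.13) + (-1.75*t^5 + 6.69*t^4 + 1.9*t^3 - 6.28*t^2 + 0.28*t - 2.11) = -1.75*t^5 + 6.69*t^4 + 1.9*t^3 - 6.0*t^2 - 0.39*t + 2.02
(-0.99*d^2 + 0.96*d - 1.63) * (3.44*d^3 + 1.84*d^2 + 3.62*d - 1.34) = -3.4056*d^5 + 1.4808*d^4 - 7.4246*d^3 + 1.8026*d^2 - 7.187*d + 2.1842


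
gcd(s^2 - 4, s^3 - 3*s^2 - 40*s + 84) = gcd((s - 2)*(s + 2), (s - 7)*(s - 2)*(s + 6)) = s - 2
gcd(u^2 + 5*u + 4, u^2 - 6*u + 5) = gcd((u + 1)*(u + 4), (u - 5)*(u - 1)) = 1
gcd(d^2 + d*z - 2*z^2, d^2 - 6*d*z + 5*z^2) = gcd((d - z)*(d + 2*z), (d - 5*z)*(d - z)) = -d + z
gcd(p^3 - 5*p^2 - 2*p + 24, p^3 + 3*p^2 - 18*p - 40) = p^2 - 2*p - 8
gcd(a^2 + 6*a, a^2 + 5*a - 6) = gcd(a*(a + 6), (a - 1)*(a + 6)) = a + 6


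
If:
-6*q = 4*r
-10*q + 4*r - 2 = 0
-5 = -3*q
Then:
No Solution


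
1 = 1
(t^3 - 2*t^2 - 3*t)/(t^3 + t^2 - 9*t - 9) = t/(t + 3)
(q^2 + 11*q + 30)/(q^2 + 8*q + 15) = (q + 6)/(q + 3)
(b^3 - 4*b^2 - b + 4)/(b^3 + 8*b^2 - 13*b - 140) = (b^2 - 1)/(b^2 + 12*b + 35)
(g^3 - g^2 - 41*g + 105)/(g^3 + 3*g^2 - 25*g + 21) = (g - 5)/(g - 1)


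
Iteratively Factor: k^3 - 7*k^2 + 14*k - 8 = (k - 4)*(k^2 - 3*k + 2) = (k - 4)*(k - 2)*(k - 1)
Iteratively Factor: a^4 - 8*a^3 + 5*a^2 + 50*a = (a + 2)*(a^3 - 10*a^2 + 25*a) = (a - 5)*(a + 2)*(a^2 - 5*a) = (a - 5)^2*(a + 2)*(a)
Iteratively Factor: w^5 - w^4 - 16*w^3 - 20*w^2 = (w)*(w^4 - w^3 - 16*w^2 - 20*w) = w*(w - 5)*(w^3 + 4*w^2 + 4*w) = w^2*(w - 5)*(w^2 + 4*w + 4) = w^2*(w - 5)*(w + 2)*(w + 2)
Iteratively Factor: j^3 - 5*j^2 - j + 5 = (j - 1)*(j^2 - 4*j - 5) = (j - 1)*(j + 1)*(j - 5)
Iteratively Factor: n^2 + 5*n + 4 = (n + 4)*(n + 1)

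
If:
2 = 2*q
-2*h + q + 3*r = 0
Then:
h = 3*r/2 + 1/2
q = 1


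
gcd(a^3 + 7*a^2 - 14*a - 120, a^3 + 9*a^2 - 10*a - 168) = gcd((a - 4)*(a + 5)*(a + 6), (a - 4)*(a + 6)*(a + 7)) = a^2 + 2*a - 24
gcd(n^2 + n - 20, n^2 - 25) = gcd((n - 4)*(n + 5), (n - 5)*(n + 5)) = n + 5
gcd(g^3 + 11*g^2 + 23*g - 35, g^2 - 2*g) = 1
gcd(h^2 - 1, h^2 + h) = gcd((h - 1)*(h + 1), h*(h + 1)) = h + 1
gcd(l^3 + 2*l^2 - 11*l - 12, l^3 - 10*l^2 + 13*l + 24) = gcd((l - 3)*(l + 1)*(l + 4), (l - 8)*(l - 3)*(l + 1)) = l^2 - 2*l - 3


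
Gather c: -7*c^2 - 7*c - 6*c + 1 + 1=-7*c^2 - 13*c + 2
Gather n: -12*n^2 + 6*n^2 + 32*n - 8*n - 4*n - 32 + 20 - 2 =-6*n^2 + 20*n - 14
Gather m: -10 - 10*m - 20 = -10*m - 30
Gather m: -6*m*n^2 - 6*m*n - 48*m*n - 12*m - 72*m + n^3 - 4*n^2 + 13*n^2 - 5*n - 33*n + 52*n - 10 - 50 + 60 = m*(-6*n^2 - 54*n - 84) + n^3 + 9*n^2 + 14*n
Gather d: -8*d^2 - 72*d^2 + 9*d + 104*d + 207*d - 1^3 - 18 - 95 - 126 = -80*d^2 + 320*d - 240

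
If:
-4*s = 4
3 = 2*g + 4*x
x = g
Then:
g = 1/2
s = -1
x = 1/2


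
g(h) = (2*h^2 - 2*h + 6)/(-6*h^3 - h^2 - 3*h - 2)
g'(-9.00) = 0.01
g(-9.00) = 0.04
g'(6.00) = 0.01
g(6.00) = -0.05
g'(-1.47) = 0.98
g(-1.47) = 0.69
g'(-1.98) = 0.36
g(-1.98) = 0.38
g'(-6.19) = 0.01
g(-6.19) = 0.07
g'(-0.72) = 23.50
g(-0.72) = 4.51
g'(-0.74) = 19.69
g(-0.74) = 4.08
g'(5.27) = 0.01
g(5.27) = -0.06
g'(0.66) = 1.69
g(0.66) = -0.90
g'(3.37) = 0.03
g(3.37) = -0.09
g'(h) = (4*h - 2)/(-6*h^3 - h^2 - 3*h - 2) + (2*h^2 - 2*h + 6)*(18*h^2 + 2*h + 3)/(-6*h^3 - h^2 - 3*h - 2)^2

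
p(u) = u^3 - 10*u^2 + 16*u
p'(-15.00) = 991.00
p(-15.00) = -5865.00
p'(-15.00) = 991.00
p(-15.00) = -5865.00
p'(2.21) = -13.55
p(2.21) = -2.69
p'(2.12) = -12.92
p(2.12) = -1.50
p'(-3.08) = 106.06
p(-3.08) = -173.36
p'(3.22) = -17.29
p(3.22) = -18.78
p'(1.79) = -10.19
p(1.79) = 2.33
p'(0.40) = 8.48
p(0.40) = 4.86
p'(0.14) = 13.26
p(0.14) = 2.05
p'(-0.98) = 38.48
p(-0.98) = -26.23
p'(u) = 3*u^2 - 20*u + 16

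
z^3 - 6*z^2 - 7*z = z*(z - 7)*(z + 1)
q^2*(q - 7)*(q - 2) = q^4 - 9*q^3 + 14*q^2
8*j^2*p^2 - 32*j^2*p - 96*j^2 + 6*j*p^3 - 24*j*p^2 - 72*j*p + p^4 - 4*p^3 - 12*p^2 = (2*j + p)*(4*j + p)*(p - 6)*(p + 2)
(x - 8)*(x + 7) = x^2 - x - 56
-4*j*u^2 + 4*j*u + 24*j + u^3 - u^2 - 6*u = (-4*j + u)*(u - 3)*(u + 2)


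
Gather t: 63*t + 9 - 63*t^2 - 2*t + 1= -63*t^2 + 61*t + 10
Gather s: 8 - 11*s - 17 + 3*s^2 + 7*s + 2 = 3*s^2 - 4*s - 7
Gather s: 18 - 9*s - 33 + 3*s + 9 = -6*s - 6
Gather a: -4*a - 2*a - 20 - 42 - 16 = -6*a - 78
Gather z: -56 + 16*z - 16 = 16*z - 72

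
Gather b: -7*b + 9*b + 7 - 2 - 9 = 2*b - 4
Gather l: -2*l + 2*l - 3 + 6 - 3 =0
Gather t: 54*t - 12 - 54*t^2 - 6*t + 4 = -54*t^2 + 48*t - 8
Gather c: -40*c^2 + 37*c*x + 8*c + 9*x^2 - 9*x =-40*c^2 + c*(37*x + 8) + 9*x^2 - 9*x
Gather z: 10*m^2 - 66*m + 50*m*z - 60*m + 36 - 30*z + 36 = 10*m^2 - 126*m + z*(50*m - 30) + 72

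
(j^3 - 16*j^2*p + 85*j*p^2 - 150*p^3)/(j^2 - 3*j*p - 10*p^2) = (j^2 - 11*j*p + 30*p^2)/(j + 2*p)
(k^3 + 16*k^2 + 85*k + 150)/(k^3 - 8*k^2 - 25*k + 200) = (k^2 + 11*k + 30)/(k^2 - 13*k + 40)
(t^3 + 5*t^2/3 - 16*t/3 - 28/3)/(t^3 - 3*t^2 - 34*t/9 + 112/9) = 3*(t + 2)/(3*t - 8)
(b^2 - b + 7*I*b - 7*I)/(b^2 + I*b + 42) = (b - 1)/(b - 6*I)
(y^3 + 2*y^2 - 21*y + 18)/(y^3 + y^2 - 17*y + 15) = (y + 6)/(y + 5)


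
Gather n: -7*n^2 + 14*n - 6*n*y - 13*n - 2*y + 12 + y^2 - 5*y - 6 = -7*n^2 + n*(1 - 6*y) + y^2 - 7*y + 6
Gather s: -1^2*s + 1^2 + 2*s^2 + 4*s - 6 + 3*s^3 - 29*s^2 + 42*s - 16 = 3*s^3 - 27*s^2 + 45*s - 21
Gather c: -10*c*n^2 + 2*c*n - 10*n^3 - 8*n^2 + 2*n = c*(-10*n^2 + 2*n) - 10*n^3 - 8*n^2 + 2*n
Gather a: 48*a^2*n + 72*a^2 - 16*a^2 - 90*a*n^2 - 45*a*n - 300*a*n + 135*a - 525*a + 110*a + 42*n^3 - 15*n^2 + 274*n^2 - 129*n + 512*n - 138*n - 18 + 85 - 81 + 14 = a^2*(48*n + 56) + a*(-90*n^2 - 345*n - 280) + 42*n^3 + 259*n^2 + 245*n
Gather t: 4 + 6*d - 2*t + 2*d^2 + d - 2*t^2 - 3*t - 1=2*d^2 + 7*d - 2*t^2 - 5*t + 3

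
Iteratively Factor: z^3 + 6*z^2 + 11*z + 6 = (z + 2)*(z^2 + 4*z + 3) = (z + 2)*(z + 3)*(z + 1)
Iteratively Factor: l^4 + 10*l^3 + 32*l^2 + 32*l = (l + 4)*(l^3 + 6*l^2 + 8*l) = l*(l + 4)*(l^2 + 6*l + 8) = l*(l + 2)*(l + 4)*(l + 4)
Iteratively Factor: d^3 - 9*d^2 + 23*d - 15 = (d - 1)*(d^2 - 8*d + 15) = (d - 5)*(d - 1)*(d - 3)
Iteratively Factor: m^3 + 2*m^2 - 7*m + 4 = (m - 1)*(m^2 + 3*m - 4) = (m - 1)*(m + 4)*(m - 1)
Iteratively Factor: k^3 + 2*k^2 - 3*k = (k + 3)*(k^2 - k) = k*(k + 3)*(k - 1)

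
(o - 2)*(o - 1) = o^2 - 3*o + 2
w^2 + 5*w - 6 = (w - 1)*(w + 6)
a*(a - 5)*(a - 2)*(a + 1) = a^4 - 6*a^3 + 3*a^2 + 10*a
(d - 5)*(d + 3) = d^2 - 2*d - 15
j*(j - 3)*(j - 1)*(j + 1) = j^4 - 3*j^3 - j^2 + 3*j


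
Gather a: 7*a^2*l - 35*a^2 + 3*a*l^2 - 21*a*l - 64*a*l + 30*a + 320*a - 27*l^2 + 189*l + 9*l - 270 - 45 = a^2*(7*l - 35) + a*(3*l^2 - 85*l + 350) - 27*l^2 + 198*l - 315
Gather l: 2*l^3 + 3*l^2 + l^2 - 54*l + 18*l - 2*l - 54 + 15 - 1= 2*l^3 + 4*l^2 - 38*l - 40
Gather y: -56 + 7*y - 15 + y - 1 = 8*y - 72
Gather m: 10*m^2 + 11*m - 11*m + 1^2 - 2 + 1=10*m^2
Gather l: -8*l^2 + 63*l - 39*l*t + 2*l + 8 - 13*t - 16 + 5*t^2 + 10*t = -8*l^2 + l*(65 - 39*t) + 5*t^2 - 3*t - 8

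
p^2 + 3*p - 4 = (p - 1)*(p + 4)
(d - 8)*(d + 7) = d^2 - d - 56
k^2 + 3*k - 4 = (k - 1)*(k + 4)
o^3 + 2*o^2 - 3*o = o*(o - 1)*(o + 3)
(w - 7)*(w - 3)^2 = w^3 - 13*w^2 + 51*w - 63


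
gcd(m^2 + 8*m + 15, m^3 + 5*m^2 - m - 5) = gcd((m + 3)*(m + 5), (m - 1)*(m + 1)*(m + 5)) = m + 5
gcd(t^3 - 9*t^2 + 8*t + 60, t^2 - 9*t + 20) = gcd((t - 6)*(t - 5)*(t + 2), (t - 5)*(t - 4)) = t - 5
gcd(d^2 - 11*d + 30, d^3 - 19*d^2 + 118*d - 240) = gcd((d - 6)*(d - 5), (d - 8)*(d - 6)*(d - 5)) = d^2 - 11*d + 30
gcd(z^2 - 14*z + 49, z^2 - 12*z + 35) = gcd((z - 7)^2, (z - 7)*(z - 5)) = z - 7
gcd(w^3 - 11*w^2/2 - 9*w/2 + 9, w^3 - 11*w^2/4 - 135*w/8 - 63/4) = w^2 - 9*w/2 - 9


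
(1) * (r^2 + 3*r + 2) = r^2 + 3*r + 2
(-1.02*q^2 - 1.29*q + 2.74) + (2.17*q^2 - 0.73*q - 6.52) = 1.15*q^2 - 2.02*q - 3.78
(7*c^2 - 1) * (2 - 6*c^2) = -42*c^4 + 20*c^2 - 2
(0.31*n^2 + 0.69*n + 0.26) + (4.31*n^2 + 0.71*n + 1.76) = 4.62*n^2 + 1.4*n + 2.02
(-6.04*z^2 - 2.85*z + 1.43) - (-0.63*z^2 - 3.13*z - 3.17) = -5.41*z^2 + 0.28*z + 4.6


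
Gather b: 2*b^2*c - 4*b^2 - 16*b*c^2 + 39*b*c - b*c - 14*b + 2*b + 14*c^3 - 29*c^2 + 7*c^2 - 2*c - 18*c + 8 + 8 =b^2*(2*c - 4) + b*(-16*c^2 + 38*c - 12) + 14*c^3 - 22*c^2 - 20*c + 16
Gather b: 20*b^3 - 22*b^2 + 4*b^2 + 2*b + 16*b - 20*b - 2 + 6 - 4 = 20*b^3 - 18*b^2 - 2*b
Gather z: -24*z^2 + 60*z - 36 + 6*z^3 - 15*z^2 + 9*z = 6*z^3 - 39*z^2 + 69*z - 36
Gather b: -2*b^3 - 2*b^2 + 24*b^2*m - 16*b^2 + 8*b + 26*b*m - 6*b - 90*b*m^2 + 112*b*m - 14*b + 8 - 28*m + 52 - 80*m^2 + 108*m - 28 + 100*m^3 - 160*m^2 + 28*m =-2*b^3 + b^2*(24*m - 18) + b*(-90*m^2 + 138*m - 12) + 100*m^3 - 240*m^2 + 108*m + 32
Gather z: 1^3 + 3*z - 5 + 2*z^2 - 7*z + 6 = 2*z^2 - 4*z + 2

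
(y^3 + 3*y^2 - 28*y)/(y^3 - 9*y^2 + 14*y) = (y^2 + 3*y - 28)/(y^2 - 9*y + 14)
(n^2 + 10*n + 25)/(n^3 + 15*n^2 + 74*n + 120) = (n + 5)/(n^2 + 10*n + 24)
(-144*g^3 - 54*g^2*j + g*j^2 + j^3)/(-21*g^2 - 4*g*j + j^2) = (48*g^2 + 2*g*j - j^2)/(7*g - j)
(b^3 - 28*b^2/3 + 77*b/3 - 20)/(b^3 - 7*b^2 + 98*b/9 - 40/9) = 3*(b - 3)/(3*b - 2)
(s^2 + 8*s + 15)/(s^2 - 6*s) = (s^2 + 8*s + 15)/(s*(s - 6))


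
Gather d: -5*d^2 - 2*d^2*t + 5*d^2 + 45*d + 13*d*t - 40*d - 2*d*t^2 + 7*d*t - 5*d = -2*d^2*t + d*(-2*t^2 + 20*t)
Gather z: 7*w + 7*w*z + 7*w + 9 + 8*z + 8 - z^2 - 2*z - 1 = 14*w - z^2 + z*(7*w + 6) + 16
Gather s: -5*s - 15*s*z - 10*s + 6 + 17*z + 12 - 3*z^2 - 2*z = s*(-15*z - 15) - 3*z^2 + 15*z + 18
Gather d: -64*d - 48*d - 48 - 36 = -112*d - 84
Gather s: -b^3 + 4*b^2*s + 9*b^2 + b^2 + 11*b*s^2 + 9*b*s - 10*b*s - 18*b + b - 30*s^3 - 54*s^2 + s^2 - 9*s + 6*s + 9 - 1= -b^3 + 10*b^2 - 17*b - 30*s^3 + s^2*(11*b - 53) + s*(4*b^2 - b - 3) + 8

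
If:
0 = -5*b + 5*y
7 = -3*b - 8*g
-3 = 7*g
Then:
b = -25/21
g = -3/7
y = -25/21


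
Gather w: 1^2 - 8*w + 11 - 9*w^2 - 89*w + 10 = -9*w^2 - 97*w + 22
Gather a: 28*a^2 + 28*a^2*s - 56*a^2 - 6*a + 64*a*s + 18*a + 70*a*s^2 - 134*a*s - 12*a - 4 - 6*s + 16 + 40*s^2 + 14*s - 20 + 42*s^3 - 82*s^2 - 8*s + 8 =a^2*(28*s - 28) + a*(70*s^2 - 70*s) + 42*s^3 - 42*s^2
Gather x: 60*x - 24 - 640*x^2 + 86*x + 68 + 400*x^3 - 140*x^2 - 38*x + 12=400*x^3 - 780*x^2 + 108*x + 56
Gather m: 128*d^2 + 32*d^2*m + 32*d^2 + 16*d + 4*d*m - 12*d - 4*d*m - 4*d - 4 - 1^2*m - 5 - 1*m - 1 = 160*d^2 + m*(32*d^2 - 2) - 10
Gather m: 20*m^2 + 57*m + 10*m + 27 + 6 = 20*m^2 + 67*m + 33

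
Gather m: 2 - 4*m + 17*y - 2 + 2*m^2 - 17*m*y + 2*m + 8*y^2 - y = 2*m^2 + m*(-17*y - 2) + 8*y^2 + 16*y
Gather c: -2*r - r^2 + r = -r^2 - r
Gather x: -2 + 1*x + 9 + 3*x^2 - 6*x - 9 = 3*x^2 - 5*x - 2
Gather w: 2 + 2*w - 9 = 2*w - 7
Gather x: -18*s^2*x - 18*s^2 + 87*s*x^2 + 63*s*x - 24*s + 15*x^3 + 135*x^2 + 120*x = -18*s^2 - 24*s + 15*x^3 + x^2*(87*s + 135) + x*(-18*s^2 + 63*s + 120)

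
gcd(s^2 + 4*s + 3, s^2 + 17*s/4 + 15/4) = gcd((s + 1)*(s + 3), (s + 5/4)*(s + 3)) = s + 3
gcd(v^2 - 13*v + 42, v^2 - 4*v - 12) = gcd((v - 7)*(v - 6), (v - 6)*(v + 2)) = v - 6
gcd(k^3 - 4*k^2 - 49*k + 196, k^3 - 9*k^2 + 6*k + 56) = k^2 - 11*k + 28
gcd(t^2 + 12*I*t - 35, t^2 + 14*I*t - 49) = t + 7*I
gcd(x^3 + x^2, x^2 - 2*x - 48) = 1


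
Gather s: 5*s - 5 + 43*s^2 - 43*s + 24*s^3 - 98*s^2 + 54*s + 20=24*s^3 - 55*s^2 + 16*s + 15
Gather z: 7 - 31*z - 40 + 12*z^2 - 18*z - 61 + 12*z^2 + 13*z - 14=24*z^2 - 36*z - 108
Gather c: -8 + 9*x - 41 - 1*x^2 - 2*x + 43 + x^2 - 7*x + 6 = 0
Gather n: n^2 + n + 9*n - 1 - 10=n^2 + 10*n - 11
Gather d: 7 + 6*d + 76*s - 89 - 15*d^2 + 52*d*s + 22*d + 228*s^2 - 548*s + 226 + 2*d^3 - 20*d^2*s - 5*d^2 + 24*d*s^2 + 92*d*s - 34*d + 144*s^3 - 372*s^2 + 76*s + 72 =2*d^3 + d^2*(-20*s - 20) + d*(24*s^2 + 144*s - 6) + 144*s^3 - 144*s^2 - 396*s + 216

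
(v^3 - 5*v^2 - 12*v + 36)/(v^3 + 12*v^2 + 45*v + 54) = (v^2 - 8*v + 12)/(v^2 + 9*v + 18)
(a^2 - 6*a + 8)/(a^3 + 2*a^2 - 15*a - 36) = (a - 2)/(a^2 + 6*a + 9)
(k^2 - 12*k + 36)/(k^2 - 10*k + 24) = (k - 6)/(k - 4)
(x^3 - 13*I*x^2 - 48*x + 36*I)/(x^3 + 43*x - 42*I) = (x - 6*I)/(x + 7*I)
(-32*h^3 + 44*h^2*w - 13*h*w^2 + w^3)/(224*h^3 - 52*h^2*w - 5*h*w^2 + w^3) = (-h + w)/(7*h + w)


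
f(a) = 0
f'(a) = 0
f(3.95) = 0.00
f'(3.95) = 0.00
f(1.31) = 0.00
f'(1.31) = 0.00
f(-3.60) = 0.00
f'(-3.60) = 0.00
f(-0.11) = 0.00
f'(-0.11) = 0.00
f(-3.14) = 0.00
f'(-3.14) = 0.00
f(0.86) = 0.00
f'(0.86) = 0.00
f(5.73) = 0.00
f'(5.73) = 0.00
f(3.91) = 0.00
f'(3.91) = 0.00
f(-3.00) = 0.00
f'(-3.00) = 0.00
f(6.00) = 0.00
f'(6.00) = 0.00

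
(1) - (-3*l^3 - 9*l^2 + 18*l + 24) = 3*l^3 + 9*l^2 - 18*l - 23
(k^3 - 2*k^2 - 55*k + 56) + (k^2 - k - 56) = k^3 - k^2 - 56*k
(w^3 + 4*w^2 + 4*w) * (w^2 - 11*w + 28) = w^5 - 7*w^4 - 12*w^3 + 68*w^2 + 112*w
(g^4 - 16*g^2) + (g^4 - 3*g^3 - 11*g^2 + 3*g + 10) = 2*g^4 - 3*g^3 - 27*g^2 + 3*g + 10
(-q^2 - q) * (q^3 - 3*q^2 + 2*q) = -q^5 + 2*q^4 + q^3 - 2*q^2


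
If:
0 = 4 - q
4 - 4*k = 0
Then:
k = 1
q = 4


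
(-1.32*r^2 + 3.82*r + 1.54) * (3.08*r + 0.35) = -4.0656*r^3 + 11.3036*r^2 + 6.0802*r + 0.539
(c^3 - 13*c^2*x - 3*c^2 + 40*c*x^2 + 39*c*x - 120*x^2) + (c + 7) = c^3 - 13*c^2*x - 3*c^2 + 40*c*x^2 + 39*c*x + c - 120*x^2 + 7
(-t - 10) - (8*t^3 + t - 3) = -8*t^3 - 2*t - 7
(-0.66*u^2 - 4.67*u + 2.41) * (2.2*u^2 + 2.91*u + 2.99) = -1.452*u^4 - 12.1946*u^3 - 10.2611*u^2 - 6.9502*u + 7.2059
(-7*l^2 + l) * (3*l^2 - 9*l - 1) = -21*l^4 + 66*l^3 - 2*l^2 - l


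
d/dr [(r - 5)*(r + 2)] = 2*r - 3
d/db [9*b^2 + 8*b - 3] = 18*b + 8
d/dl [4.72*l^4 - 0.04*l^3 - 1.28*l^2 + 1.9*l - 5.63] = 18.88*l^3 - 0.12*l^2 - 2.56*l + 1.9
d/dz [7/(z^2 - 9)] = -14*z/(z^2 - 9)^2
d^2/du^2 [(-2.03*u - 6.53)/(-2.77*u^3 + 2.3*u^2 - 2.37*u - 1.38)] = (93.455922*u^5 + 523.649664*u^4 - 670.818174*u^3 + 371.356446*u^2 - 324.680328*u + 101.530518)/(21.253933*u^9 - 52.94301*u^8 + 98.514219*u^7 - 70.996814*u^6 + 31.536459*u^5 + 37.501362*u^4 - 15.996663*u^3 + 10.113606*u^2 + 13.540284*u + 2.628072)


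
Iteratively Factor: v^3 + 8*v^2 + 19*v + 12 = (v + 3)*(v^2 + 5*v + 4) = (v + 1)*(v + 3)*(v + 4)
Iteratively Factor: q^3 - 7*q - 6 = (q - 3)*(q^2 + 3*q + 2) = (q - 3)*(q + 1)*(q + 2)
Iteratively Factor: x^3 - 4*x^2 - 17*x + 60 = (x + 4)*(x^2 - 8*x + 15) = (x - 3)*(x + 4)*(x - 5)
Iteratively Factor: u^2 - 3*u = (u - 3)*(u)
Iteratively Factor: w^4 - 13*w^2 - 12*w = (w + 3)*(w^3 - 3*w^2 - 4*w) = (w - 4)*(w + 3)*(w^2 + w) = w*(w - 4)*(w + 3)*(w + 1)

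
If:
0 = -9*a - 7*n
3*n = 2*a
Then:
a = 0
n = 0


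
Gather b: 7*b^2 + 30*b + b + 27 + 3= 7*b^2 + 31*b + 30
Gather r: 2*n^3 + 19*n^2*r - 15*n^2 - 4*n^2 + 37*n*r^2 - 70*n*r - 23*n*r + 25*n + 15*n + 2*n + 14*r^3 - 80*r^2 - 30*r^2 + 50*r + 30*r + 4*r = 2*n^3 - 19*n^2 + 42*n + 14*r^3 + r^2*(37*n - 110) + r*(19*n^2 - 93*n + 84)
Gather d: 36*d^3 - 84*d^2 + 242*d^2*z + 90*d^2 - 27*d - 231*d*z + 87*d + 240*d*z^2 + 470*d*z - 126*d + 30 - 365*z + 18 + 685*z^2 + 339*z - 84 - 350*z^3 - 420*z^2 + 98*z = 36*d^3 + d^2*(242*z + 6) + d*(240*z^2 + 239*z - 66) - 350*z^3 + 265*z^2 + 72*z - 36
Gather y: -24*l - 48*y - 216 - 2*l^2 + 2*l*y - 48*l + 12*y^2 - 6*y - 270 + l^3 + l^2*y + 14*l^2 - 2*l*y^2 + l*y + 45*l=l^3 + 12*l^2 - 27*l + y^2*(12 - 2*l) + y*(l^2 + 3*l - 54) - 486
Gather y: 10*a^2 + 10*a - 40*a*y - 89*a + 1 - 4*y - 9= 10*a^2 - 79*a + y*(-40*a - 4) - 8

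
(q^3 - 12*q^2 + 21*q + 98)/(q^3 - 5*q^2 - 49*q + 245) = (q^2 - 5*q - 14)/(q^2 + 2*q - 35)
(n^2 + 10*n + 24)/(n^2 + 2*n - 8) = (n + 6)/(n - 2)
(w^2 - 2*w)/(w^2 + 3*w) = (w - 2)/(w + 3)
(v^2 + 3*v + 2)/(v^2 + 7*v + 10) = (v + 1)/(v + 5)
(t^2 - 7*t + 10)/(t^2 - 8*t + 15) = (t - 2)/(t - 3)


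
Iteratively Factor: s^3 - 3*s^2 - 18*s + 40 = (s - 2)*(s^2 - s - 20) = (s - 5)*(s - 2)*(s + 4)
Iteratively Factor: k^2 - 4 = (k - 2)*(k + 2)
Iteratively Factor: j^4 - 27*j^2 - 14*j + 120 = (j + 3)*(j^3 - 3*j^2 - 18*j + 40) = (j - 2)*(j + 3)*(j^2 - j - 20) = (j - 5)*(j - 2)*(j + 3)*(j + 4)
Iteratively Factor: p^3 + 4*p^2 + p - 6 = (p + 2)*(p^2 + 2*p - 3) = (p - 1)*(p + 2)*(p + 3)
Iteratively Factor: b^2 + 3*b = (b + 3)*(b)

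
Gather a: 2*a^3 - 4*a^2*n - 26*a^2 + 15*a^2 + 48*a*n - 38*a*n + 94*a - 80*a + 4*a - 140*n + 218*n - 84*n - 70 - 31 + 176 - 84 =2*a^3 + a^2*(-4*n - 11) + a*(10*n + 18) - 6*n - 9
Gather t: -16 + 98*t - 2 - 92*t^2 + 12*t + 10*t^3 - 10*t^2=10*t^3 - 102*t^2 + 110*t - 18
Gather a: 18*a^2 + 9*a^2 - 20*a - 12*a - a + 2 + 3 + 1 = 27*a^2 - 33*a + 6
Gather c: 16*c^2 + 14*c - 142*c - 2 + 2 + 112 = 16*c^2 - 128*c + 112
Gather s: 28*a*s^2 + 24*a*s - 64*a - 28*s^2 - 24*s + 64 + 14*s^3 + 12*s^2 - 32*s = -64*a + 14*s^3 + s^2*(28*a - 16) + s*(24*a - 56) + 64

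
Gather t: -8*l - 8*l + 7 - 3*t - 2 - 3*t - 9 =-16*l - 6*t - 4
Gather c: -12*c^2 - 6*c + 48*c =-12*c^2 + 42*c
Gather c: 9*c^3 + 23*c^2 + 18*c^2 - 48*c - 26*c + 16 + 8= 9*c^3 + 41*c^2 - 74*c + 24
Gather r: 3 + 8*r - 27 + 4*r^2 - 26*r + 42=4*r^2 - 18*r + 18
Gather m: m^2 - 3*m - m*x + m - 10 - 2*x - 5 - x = m^2 + m*(-x - 2) - 3*x - 15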